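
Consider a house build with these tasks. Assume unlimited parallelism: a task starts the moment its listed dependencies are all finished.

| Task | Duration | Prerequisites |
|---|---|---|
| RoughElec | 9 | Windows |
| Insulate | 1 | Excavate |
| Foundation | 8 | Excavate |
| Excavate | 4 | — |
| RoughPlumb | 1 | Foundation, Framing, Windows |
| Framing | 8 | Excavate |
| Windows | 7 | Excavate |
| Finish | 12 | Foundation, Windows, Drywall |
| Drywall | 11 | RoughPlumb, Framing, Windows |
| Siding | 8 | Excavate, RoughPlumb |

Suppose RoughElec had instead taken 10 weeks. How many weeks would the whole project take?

Critical path before the change: Excavate→Foundation→RoughPlumb→Drywall→Finish = 4+8+1+11+12 = 36 giving 36 weeks.
RoughElec has 16 weeks of float (longest path through it is 20).
No other chain overtakes it, so the finish is 36 weeks.

36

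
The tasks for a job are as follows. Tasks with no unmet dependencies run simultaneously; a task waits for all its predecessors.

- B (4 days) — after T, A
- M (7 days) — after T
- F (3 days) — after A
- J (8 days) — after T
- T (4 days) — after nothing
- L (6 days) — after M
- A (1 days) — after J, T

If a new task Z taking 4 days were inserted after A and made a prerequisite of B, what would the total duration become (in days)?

Originally the job takes 17 days.
With Z inserted, B now waits for max(T, A, Z).
New critical path: T→J→A→Z→B = 4+8+1+4+4 = 21 ⇒ 21 days.

21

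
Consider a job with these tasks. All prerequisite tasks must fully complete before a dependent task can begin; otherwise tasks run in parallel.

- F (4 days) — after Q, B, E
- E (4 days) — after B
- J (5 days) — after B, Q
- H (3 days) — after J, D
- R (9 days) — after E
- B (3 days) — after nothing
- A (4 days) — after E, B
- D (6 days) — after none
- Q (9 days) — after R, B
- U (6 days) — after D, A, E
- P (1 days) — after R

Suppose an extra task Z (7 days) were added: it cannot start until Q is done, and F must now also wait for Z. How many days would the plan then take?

Originally the plan takes 33 days.
With Z inserted, F now waits for max(Q, B, E, Z).
New critical path: B→E→R→Q→Z→F = 3+4+9+9+7+4 = 36 ⇒ 36 days.

36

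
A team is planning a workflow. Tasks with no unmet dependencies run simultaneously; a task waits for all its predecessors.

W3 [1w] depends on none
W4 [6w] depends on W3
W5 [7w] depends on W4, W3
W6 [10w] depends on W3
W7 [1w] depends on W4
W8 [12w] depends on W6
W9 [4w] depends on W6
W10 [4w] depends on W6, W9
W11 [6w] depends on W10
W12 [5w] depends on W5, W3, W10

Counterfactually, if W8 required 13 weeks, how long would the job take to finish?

As given, the longest chain is W3→W6→W9→W10→W11 = 1+10+4+4+6 = 25, so the finish is 25 weeks.
W8 has 2 weeks of float (longest path through it is 23).
The critical path is still W3→W6→W9→W10→W11; finish is now 25 weeks.

25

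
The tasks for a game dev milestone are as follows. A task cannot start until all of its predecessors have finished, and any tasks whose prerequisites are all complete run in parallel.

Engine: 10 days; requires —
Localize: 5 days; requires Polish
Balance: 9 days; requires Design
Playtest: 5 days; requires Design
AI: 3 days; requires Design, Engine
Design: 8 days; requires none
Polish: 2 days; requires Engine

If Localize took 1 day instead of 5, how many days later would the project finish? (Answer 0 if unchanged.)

0

Critical path before the change: Engine→Polish→Localize = 10+2+5 = 17 giving 17 days.
Localize is on the critical path; changing it to 1 makes that path 13 days.
Now Design→Balance = 8+9 = 17 is longest, so the finish becomes 17 days.
Change in finish: 17 − 17 = +0 days.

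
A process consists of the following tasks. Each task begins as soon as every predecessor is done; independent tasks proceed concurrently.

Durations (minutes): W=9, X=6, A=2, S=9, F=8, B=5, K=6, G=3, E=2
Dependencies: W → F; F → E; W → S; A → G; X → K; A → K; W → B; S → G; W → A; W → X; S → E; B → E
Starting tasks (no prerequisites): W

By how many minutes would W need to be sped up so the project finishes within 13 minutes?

8

Current finish: 21 minutes; target: 13.
W is on every critical path, so each minute cut from W cuts the finish by one (this holds down to a finish of 13).
Need 21 − 13 = 8 minutes off W → W becomes 1 minute, finish becomes 13.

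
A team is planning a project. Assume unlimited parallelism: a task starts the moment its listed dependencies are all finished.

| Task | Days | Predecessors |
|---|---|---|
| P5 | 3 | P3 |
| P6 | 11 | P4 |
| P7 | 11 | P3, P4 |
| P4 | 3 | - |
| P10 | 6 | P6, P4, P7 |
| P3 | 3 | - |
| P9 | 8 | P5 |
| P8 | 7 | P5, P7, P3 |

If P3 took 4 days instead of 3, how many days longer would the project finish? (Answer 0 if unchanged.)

1

The binding path is P3→P7→P8 = 3+11+7 = 21; finish at 21 days.
Since P3 is critical, the +1 change carries straight to that chain (now 22 days).
That remains the longest chain; total 22 days.
Change in finish: 22 − 21 = +1 days.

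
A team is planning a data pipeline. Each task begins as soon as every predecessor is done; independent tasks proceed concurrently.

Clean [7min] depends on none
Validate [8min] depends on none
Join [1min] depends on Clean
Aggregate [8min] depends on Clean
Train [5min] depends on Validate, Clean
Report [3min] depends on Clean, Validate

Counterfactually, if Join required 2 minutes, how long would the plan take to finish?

Actual critical path: Clean→Aggregate = 7+8 = 15 ⇒ 15 minutes.
Join has 7 minutes of float (longest path through it is 8).
No other chain overtakes it, so the finish is 15 minutes.

15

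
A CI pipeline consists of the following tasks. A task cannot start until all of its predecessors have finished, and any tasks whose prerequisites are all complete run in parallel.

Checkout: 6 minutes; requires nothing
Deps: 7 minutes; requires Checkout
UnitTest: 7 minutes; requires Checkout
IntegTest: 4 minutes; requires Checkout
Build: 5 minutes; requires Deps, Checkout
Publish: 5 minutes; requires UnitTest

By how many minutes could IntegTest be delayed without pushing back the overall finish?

The longest chain is Checkout→Deps→Build = 6+7+5 = 18; overall finish 18 minutes.
IntegTest finishes as early as 10 and must finish by 18.
Slack of IntegTest = 14 − 6 = 8 minutes.

8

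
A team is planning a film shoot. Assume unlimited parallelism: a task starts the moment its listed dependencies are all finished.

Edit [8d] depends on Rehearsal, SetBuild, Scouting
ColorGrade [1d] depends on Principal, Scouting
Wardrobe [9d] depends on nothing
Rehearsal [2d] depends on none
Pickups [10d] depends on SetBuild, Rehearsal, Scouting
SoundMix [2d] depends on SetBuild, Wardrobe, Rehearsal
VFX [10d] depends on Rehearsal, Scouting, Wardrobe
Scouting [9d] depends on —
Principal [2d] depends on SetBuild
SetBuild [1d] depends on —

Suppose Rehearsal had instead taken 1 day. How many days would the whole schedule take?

19

Baseline: Scouting→Pickups = 9+10 = 19 → 19 days.
Rehearsal is off the critical path — its longest chain is 12 days, giving 7 of slack.
No other chain overtakes it, so the finish is 19 days.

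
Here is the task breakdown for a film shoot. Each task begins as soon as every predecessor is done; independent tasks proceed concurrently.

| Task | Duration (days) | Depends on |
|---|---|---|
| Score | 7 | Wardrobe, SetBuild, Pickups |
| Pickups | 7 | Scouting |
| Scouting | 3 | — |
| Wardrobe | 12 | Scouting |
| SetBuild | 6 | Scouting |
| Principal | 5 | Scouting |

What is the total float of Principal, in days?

14

The longest chain is Scouting→Wardrobe→Score = 3+12+7 = 22; overall finish 22 days.
The longest chain containing Principal totals 8 days.
Float = 22 − 8 = 14.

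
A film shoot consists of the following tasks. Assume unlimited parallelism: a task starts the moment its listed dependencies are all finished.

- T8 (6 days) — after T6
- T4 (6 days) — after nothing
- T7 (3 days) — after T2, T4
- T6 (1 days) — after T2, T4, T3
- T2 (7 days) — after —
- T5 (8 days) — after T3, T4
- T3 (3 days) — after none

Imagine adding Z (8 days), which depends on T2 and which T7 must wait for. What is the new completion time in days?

18

Originally the schedule takes 14 days.
With Z inserted, T7 now waits for max(T2, T4, Z).
New critical path: T2→Z→T7 = 7+8+3 = 18 ⇒ 18 days.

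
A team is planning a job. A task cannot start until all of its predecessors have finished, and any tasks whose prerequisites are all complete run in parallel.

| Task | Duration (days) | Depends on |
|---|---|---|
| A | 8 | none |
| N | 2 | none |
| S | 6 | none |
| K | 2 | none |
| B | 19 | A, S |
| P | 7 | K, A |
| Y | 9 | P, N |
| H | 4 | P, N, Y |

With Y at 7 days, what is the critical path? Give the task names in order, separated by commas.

Actual critical path: A→P→Y→H = 8+7+9+4 = 28 ⇒ 28 days.
Y is on the critical path; changing it to 7 makes that path 26 days.
New critical path: A→B = 8+19 = 27 ⇒ 27 days.

A, B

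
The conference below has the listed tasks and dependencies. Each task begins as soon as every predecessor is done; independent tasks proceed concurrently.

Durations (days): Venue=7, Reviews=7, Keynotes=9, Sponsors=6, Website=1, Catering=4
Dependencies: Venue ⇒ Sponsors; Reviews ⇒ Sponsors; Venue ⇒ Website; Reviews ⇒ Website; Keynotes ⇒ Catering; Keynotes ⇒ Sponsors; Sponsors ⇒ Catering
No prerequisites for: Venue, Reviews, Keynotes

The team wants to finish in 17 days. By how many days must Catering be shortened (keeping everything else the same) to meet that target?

2

Current finish: 19 days; target: 17.
Catering is on every critical path, so each day cut from Catering cuts the finish by one (this holds down to a finish of 16).
Need 19 − 17 = 2 days off Catering → Catering becomes 2 days, finish becomes 17.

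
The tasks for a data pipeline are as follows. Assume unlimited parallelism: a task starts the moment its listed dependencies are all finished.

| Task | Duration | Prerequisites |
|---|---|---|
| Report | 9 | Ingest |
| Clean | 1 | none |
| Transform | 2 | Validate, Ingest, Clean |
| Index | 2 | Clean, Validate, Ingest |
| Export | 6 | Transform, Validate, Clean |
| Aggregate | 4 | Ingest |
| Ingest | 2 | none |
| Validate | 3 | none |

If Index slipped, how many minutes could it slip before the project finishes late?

6

Critical path: Ingest→Report = 2+9 = 11, so the finish is 11 minutes.
The longest chain containing Index totals 5 minutes.
Slack of Index = 9 − 3 = 6 minutes.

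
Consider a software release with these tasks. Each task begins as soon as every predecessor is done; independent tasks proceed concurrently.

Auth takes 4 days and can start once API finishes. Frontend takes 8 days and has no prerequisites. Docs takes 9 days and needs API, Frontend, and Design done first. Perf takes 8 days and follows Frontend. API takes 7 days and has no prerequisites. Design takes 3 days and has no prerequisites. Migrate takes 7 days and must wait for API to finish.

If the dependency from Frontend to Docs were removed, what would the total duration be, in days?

Original critical path: Frontend→Docs = 8+9 = 17 ⇒ 17 days.
Without Frontend→Docs, Docs's earliest start moves from 8 to 7.
New critical path: Frontend→Perf = 8+8 = 16 ⇒ 16 days.

16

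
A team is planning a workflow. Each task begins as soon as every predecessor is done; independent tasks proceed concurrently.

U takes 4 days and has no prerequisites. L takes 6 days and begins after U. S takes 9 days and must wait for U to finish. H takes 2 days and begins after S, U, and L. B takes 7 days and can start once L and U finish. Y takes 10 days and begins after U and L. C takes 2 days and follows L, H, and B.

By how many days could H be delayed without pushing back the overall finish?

U→L→Y = 4+6+10 = 20 sets the makespan at 20 days.
H finishes as early as 15 and must finish by 18.
So H can slip 18 − 15 = 3 days.

3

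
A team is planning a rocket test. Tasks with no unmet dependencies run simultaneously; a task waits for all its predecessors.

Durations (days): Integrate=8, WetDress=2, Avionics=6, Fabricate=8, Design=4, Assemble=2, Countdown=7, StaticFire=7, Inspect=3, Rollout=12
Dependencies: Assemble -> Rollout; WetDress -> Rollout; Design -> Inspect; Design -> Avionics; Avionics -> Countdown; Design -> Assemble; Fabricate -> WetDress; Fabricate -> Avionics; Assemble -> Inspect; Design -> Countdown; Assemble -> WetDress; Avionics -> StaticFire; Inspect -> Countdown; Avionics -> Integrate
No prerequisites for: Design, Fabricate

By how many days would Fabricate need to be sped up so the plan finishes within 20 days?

Current finish: 22 days; target: 20.
Fabricate is on every critical path, so each day cut from Fabricate cuts the finish by one (this holds down to a finish of 20).
Need 22 − 20 = 2 days off Fabricate → Fabricate becomes 6 days, finish becomes 20.

2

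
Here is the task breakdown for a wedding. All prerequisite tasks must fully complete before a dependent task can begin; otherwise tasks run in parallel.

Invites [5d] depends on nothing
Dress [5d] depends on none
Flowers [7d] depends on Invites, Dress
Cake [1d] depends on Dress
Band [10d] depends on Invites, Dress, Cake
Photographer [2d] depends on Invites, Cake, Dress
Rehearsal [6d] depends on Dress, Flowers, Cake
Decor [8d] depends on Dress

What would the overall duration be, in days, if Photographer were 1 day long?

The binding path is Invites→Flowers→Rehearsal = 5+7+6 = 18; finish at 18 days.
Photographer is off the critical path — its longest chain is 8 days, giving 10 of slack.
No other chain overtakes it, so the finish is 18 days.

18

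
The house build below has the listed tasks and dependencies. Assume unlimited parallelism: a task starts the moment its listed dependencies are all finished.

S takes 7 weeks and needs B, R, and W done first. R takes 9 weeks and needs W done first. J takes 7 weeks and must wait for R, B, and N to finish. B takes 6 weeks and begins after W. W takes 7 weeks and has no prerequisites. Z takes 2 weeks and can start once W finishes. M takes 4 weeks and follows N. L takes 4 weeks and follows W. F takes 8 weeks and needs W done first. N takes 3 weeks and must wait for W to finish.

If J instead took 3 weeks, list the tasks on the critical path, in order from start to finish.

The binding path is W→R→J = 7+9+7 = 23; finish at 23 weeks.
J lies on that path, so at 3 weeks the path becomes 19 weeks.
Now W→R→S = 7+9+7 = 23 is longest, so the finish becomes 23 weeks.

W, R, S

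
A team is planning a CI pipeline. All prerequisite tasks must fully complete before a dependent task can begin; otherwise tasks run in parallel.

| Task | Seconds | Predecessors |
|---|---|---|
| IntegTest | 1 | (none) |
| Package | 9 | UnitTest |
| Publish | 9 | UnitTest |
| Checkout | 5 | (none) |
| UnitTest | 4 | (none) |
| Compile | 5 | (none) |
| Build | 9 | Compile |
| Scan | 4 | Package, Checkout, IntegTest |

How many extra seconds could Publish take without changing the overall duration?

4

UnitTest→Package→Scan = 4+9+4 = 17 sets the makespan at 17 seconds.
Longest path through Publish: 13 seconds (earliest finish 13, latest finish 17).
Slack of Publish = 8 − 4 = 4 seconds.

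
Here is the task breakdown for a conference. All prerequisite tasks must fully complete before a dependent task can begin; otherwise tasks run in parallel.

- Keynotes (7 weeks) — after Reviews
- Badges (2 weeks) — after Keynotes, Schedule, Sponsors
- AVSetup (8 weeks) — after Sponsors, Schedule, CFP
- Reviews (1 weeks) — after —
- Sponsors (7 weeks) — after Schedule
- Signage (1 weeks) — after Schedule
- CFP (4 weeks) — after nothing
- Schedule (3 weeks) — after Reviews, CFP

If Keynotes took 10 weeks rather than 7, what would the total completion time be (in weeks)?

22

The binding path is CFP→Schedule→Sponsors→AVSetup = 4+3+7+8 = 22; finish at 22 weeks.
Keynotes has 12 weeks of float (longest path through it is 10).
The critical path is still CFP→Schedule→Sponsors→AVSetup; finish is now 22 weeks.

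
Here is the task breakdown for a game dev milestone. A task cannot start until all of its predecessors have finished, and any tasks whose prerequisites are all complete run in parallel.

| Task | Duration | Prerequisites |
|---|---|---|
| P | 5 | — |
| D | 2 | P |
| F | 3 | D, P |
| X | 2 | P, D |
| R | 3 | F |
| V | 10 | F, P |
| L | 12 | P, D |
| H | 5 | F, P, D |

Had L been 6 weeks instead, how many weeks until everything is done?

20

The binding path is P→D→F→V = 5+2+3+10 = 20; finish at 20 weeks.
The longest path through L is only 19 weeks, so L has float 1.
That remains the longest chain; total 20 weeks.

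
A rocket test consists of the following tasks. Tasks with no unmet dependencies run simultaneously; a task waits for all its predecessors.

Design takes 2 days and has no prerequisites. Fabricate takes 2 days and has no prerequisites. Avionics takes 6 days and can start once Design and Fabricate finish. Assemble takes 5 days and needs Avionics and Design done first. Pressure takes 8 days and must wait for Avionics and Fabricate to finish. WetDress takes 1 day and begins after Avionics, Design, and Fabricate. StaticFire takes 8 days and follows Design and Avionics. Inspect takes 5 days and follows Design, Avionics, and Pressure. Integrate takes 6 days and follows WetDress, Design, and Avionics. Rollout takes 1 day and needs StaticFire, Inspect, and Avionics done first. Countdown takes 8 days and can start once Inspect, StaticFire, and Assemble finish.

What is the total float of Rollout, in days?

Critical path: Design→Avionics→Pressure→Inspect→Countdown = 2+6+8+5+8 = 29, so the finish is 29 days.
The longest chain containing Rollout totals 22 days.
So Rollout can slip 29 − 22 = 7 days.

7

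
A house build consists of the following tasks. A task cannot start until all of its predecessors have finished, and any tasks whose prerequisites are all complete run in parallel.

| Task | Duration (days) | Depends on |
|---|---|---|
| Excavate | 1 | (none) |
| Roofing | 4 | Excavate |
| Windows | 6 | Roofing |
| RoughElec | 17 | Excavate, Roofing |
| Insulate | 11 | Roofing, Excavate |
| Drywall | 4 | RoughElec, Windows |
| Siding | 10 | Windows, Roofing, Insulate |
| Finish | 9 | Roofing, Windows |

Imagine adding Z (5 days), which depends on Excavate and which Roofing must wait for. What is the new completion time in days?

Originally the project takes 26 days.
With Z inserted, Roofing now waits for max(Excavate, Z).
New critical path: Excavate→Z→Roofing→RoughElec→Drywall = 1+5+4+17+4 = 31 ⇒ 31 days.

31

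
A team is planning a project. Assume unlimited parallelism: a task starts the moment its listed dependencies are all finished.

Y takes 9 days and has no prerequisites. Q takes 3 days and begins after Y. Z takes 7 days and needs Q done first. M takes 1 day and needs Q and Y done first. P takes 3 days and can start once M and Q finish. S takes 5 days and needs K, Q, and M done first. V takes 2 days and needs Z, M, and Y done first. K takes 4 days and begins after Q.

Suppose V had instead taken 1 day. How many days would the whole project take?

Actual critical path: Y→Q→Z→V = 9+3+7+2 = 21 ⇒ 21 days.
Since V is critical, the -1 change carries straight to that chain (now 20 days).
New critical path: Y→Q→K→S = 9+3+4+5 = 21 ⇒ 21 days.

21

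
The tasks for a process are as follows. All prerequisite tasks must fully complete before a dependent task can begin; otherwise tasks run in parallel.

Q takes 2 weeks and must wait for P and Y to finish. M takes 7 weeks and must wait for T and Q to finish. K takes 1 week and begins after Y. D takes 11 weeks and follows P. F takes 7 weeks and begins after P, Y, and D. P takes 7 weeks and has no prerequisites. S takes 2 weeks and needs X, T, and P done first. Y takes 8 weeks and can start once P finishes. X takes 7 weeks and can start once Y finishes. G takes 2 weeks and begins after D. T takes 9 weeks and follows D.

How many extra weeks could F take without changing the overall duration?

The longest chain is P→D→T→M = 7+11+9+7 = 34; overall finish 34 weeks.
Longest path through F: 25 weeks (earliest finish 25, latest finish 34).
So F can slip 34 − 25 = 9 weeks.

9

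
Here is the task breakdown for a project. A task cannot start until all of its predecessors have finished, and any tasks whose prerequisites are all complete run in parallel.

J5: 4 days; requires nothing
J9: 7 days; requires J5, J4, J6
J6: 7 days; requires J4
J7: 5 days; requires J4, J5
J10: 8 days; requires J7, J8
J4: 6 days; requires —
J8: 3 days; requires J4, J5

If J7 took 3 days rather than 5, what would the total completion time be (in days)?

20

The binding path is J4→J6→J9 = 6+7+7 = 20; finish at 20 days.
J7 is off the critical path — its longest chain is 19 days, giving 1 of slack.
The critical path is still J4→J6→J9; finish is now 20 days.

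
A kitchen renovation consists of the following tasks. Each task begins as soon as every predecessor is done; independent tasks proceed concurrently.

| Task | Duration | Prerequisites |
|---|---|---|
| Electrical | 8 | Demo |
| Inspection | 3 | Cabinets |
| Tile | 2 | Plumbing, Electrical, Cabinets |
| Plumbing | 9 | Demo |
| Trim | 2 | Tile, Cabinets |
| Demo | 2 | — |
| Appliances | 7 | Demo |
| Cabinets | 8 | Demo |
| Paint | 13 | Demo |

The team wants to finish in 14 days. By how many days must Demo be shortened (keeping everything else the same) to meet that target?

1

Current finish: 15 days; target: 14.
Demo is on every critical path, so each day cut from Demo cuts the finish by one (this holds down to a finish of 14).
Need 15 − 14 = 1 day off Demo → Demo becomes 1 day, finish becomes 14.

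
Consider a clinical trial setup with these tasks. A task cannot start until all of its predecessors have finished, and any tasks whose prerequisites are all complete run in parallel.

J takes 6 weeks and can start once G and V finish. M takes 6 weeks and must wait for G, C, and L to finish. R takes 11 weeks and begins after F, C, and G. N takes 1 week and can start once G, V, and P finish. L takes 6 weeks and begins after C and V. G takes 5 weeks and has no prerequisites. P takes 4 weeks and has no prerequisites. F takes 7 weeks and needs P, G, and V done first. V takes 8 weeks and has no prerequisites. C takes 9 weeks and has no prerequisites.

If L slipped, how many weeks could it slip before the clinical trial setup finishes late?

V→F→R = 8+7+11 = 26 sets the makespan at 26 weeks.
The longest chain containing L totals 21 weeks.
So L can slip 20 − 15 = 5 weeks.

5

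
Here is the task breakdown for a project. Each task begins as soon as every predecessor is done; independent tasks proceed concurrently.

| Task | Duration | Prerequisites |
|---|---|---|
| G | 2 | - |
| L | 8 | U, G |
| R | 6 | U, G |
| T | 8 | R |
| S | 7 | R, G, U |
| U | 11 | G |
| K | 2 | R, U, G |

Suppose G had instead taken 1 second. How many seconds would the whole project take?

26

Actual critical path: G→U→R→T = 2+11+6+8 = 27 ⇒ 27 seconds.
G lies on that path, so at 1 second the path becomes 26 seconds.
No other chain overtakes it, so the finish is 26 seconds.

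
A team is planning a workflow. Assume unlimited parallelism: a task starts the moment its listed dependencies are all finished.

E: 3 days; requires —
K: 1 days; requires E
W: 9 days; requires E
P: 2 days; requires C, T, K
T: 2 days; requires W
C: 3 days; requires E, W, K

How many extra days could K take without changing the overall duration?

The longest chain is E→W→C→P = 3+9+3+2 = 17; overall finish 17 days.
K finishes as early as 4 and must finish by 12.
So K can slip 12 − 4 = 8 days.

8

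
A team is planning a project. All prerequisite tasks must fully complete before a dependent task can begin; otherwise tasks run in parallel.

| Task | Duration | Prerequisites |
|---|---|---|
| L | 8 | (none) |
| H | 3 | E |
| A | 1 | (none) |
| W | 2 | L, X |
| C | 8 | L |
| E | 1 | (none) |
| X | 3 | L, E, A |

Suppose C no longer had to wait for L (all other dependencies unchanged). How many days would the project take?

13

With the dependency in place, L→C = 8+8 = 16 sets the finish at 16 days.
Without L→C, C's earliest start moves from 8 to 0.
After: L→X→W = 8+3+2 = 13 → 13 days.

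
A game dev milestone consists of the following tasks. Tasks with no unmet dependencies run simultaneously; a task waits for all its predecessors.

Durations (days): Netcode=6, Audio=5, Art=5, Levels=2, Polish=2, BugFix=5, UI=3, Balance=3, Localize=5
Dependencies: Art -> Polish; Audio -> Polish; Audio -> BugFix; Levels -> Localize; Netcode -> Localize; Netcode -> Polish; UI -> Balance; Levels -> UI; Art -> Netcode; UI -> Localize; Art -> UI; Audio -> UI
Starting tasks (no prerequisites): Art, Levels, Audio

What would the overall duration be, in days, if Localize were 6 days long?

17

As given, the longest chain is Art→Netcode→Localize = 5+6+5 = 16, so the finish is 16 days.
Since Localize is critical, the +1 change carries straight to that chain (now 17 days).
The critical path is still Art→Netcode→Localize; finish is now 17 days.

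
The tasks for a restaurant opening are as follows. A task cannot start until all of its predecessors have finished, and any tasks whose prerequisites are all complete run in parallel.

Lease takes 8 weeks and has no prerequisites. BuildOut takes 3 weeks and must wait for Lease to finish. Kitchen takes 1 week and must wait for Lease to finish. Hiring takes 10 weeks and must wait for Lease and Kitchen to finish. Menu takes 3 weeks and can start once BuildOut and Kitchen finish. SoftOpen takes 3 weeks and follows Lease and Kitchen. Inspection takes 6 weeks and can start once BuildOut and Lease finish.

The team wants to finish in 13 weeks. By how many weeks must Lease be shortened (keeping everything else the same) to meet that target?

6

Current finish: 19 weeks; target: 13.
Lease is on every critical path, so each week cut from Lease cuts the finish by one (this holds down to a finish of 12).
Need 19 − 13 = 6 weeks off Lease → Lease becomes 2 weeks, finish becomes 13.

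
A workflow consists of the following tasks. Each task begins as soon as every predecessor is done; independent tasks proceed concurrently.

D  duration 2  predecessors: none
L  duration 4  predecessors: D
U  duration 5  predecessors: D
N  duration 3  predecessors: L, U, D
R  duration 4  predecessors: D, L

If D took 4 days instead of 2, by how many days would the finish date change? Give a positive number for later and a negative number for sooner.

2

The binding path is D→L→R = 2+4+4 = 10; finish at 10 days.
Since D is critical, the +2 change carries straight to that chain (now 12 days).
The critical path is still D→L→R; finish is now 12 days.
Change in finish: 12 − 10 = +2 days.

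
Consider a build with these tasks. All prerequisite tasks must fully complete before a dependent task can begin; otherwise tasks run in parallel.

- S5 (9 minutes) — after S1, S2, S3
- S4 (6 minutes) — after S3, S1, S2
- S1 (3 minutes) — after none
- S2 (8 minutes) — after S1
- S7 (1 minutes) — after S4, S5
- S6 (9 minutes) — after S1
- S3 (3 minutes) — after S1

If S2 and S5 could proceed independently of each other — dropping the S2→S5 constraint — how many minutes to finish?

With the dependency in place, S1→S2→S5→S7 = 3+8+9+1 = 21 sets the finish at 21 minutes.
Without S2→S5, S5's earliest start moves from 11 to 6.
New critical path: S1→S2→S4→S7 = 3+8+6+1 = 18 ⇒ 18 minutes.

18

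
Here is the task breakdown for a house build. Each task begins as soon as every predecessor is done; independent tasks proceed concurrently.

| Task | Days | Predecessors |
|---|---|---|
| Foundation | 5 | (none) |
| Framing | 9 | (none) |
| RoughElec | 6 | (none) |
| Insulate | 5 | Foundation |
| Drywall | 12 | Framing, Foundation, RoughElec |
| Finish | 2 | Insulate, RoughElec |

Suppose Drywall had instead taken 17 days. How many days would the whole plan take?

Baseline: Framing→Drywall = 9+12 = 21 → 21 days.
Drywall is on the critical path; changing it to 17 makes that path 26 days.
The critical path is still Framing→Drywall; finish is now 26 days.

26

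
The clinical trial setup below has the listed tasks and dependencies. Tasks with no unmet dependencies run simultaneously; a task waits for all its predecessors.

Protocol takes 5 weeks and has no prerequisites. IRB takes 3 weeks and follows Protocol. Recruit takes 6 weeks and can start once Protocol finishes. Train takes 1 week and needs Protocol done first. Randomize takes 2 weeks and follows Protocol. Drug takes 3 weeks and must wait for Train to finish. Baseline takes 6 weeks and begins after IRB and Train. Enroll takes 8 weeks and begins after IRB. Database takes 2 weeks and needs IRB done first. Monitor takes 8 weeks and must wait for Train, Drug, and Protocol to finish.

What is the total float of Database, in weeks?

The longest chain is Protocol→Train→Drug→Monitor = 5+1+3+8 = 17; overall finish 17 weeks.
The longest chain containing Database totals 10 weeks.
Float = 17 − 10 = 7.

7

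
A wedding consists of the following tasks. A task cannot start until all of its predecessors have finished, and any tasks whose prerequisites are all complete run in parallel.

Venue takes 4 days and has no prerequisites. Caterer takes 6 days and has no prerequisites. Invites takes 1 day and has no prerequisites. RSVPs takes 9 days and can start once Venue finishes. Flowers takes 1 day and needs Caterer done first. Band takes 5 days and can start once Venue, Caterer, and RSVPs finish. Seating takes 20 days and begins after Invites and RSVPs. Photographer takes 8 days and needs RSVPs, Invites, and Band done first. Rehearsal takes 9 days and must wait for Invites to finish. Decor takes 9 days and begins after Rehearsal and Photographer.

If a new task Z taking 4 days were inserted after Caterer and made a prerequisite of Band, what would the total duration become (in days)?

35

Originally the job takes 35 days.
With Z inserted, Band now waits for max(Venue, Caterer, RSVPs, Z).
New critical path: Venue→RSVPs→Band→Photographer→Decor = 4+9+5+8+9 = 35 ⇒ 35 days.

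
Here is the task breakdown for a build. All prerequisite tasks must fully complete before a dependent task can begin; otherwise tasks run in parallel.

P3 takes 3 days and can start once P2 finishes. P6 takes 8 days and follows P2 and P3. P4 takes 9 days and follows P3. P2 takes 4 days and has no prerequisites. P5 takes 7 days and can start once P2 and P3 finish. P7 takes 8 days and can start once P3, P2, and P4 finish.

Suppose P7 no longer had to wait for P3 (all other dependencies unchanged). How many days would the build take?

24

With the dependency in place, P2→P3→P4→P7 = 4+3+9+8 = 24 sets the finish at 24 days.
Dropping P3→P7 doesn't change P7's earliest start (16); another predecessor still binds.
New critical path: P2→P3→P4→P7 = 4+3+9+8 = 24 ⇒ 24 days.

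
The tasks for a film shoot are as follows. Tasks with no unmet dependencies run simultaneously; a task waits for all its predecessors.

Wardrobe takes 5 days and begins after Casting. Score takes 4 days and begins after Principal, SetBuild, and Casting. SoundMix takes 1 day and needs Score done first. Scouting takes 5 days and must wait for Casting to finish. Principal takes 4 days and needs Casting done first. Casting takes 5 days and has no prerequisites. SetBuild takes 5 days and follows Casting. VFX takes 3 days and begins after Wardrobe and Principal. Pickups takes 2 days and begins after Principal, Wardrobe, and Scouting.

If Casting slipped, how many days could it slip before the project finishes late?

The longest chain is Casting→SetBuild→Score→SoundMix = 5+5+4+1 = 15; overall finish 15 days.
Longest path through Casting: 15 days (earliest finish 5, latest finish 5).
So Casting can slip 5 − 5 = 0 days.

0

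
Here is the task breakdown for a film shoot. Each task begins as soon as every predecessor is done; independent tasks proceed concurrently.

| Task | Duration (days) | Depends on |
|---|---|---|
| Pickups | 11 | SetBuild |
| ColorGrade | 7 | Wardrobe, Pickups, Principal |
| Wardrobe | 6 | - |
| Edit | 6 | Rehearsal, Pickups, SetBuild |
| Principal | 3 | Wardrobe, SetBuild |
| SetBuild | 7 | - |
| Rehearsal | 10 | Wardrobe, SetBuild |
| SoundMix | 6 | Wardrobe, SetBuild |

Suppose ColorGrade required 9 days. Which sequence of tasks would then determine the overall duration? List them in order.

SetBuild, Pickups, ColorGrade

The binding path is SetBuild→Pickups→ColorGrade = 7+11+7 = 25; finish at 25 days.
Since ColorGrade is critical, the +2 change carries straight to that chain (now 27 days).
That remains the longest chain; total 27 days.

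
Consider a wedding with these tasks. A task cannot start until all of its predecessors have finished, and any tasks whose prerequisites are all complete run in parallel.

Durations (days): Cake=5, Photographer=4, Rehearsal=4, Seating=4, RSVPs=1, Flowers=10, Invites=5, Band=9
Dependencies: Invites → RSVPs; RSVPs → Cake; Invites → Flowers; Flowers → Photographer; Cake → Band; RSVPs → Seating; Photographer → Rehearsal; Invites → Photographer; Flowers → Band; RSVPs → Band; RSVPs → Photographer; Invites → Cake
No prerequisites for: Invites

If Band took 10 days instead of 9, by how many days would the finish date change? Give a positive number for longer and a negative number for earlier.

1

Baseline: Invites→Flowers→Band = 5+10+9 = 24 → 24 days.
Band lies on that path, so at 10 days the path becomes 25 days.
That remains the longest chain; total 25 days.
Change in finish: 25 − 24 = +1 days.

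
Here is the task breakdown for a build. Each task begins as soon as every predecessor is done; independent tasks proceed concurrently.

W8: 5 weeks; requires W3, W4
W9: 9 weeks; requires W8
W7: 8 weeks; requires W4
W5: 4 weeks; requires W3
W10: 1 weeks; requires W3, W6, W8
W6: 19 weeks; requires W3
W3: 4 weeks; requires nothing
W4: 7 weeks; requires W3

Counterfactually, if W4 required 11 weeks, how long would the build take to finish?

Baseline: W3→W4→W8→W9 = 4+7+5+9 = 25 → 25 weeks.
W4 is on the critical path; changing it to 11 makes that path 29 weeks.
No other chain overtakes it, so the finish is 29 weeks.

29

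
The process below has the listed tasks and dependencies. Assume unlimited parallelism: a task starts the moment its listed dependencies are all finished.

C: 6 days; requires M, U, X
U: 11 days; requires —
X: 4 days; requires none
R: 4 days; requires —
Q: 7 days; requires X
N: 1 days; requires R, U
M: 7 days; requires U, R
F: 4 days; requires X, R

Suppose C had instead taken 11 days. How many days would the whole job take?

Critical path before the change: U→M→C = 11+7+6 = 24 giving 24 days.
Since C is critical, the +5 change carries straight to that chain (now 29 days).
No other chain overtakes it, so the finish is 29 days.

29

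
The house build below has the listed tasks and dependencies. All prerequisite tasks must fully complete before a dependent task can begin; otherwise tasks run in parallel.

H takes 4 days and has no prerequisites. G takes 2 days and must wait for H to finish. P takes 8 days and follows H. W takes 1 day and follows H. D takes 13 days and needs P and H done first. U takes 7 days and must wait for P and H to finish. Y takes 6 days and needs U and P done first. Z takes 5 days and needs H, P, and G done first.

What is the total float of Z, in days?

8

H→P→D = 4+8+13 = 25 sets the makespan at 25 days.
The longest chain containing Z totals 17 days.
So Z can slip 25 − 17 = 8 days.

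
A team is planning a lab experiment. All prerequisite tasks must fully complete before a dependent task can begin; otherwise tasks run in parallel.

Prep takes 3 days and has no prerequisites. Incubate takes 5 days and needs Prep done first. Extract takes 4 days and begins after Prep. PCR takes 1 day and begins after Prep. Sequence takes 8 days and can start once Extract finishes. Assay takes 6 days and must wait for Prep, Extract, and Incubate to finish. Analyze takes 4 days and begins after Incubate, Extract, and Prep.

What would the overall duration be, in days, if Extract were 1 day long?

The binding path is Prep→Extract→Sequence = 3+4+8 = 15; finish at 15 days.
Extract lies on that path, so at 1 day the path becomes 12 days.
New critical path: Prep→Incubate→Assay = 3+5+6 = 14 ⇒ 14 days.

14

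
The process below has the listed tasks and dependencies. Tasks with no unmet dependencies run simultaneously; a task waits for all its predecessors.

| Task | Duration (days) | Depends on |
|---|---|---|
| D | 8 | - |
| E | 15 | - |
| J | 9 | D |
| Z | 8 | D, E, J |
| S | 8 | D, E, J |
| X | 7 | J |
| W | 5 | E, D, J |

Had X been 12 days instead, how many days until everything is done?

As given, the longest chain is D→J→Z = 8+9+8 = 25, so the finish is 25 days.
X has 1 day of float (longest path through it is 24).
The binding chain switches to D→J→X = 8+9+12 = 29; finish 29 days.

29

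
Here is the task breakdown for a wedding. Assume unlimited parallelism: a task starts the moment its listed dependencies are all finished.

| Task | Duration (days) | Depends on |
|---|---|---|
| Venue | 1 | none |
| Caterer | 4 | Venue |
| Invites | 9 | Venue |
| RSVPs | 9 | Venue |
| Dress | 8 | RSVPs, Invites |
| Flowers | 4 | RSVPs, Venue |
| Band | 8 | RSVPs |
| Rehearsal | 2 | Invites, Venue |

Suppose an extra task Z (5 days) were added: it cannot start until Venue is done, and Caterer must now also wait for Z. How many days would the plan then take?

Originally the plan takes 18 days.
With Z inserted, Caterer now waits for max(Venue, Z).
New critical path: Venue→Invites→Dress = 1+9+8 = 18 ⇒ 18 days.

18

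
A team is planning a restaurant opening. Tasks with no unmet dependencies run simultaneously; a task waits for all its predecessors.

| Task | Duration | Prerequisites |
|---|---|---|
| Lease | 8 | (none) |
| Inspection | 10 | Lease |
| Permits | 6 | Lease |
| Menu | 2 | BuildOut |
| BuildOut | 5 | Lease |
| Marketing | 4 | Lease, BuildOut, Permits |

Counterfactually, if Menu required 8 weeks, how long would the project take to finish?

Actual critical path: Lease→Permits→Marketing = 8+6+4 = 18 ⇒ 18 weeks.
Menu is off the critical path — its longest chain is 15 weeks, giving 3 of slack.
The binding chain switches to Lease→BuildOut→Menu = 8+5+8 = 21; finish 21 weeks.

21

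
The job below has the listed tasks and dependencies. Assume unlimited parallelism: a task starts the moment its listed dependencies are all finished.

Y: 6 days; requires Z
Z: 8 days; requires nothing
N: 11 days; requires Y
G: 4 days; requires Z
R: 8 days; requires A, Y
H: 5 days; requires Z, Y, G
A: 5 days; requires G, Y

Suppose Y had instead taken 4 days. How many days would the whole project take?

25

Critical path before the change: Z→Y→A→R = 8+6+5+8 = 27 giving 27 days.
Y lies on that path, so at 4 days the path becomes 25 days.
The critical path is still Z→Y→A→R; finish is now 25 days.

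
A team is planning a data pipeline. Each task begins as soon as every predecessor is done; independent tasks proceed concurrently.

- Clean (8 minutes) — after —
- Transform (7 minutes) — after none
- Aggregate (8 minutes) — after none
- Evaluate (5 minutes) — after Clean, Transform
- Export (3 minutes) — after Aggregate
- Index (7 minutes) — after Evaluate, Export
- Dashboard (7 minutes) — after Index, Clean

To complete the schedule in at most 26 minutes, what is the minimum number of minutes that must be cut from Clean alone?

1

Current finish: 27 minutes; target: 26.
Clean is on every critical path, so each minute cut from Clean cuts the finish by one (this holds down to a finish of 26).
Need 27 − 26 = 1 minute off Clean → Clean becomes 7 minutes, finish becomes 26.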